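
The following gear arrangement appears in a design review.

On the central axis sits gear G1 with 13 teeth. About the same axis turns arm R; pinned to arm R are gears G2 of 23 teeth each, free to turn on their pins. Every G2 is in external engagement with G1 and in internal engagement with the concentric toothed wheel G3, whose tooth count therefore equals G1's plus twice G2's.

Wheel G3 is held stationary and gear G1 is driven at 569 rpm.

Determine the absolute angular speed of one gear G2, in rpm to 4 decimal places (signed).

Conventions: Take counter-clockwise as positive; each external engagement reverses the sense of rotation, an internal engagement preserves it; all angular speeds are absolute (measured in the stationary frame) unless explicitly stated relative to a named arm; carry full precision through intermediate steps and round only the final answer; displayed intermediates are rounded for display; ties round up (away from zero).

planetary set (13T centre, 23T on arm, 59T internal) — Willis relation
normalise by the input: solve with ω_sun = 1, then scale by 569 rpm
ring teeth: 13 + 2·23 = 59
13(ω_sun−ω_arm) = −59(ω_ring−ω_arm),  ω_ring = 0, ω_sun = 1
13(1−ω_arm) = −59(0−ω_arm)  ⇒  72·ω_arm = 13  ⇒  ω_arm = 13/72
sun–planet mesh: 13·(1−13/72) = −23·(ω_p−ω_arm)  ⇒  ω_p−ω_arm = -767/1656
ω_p = 13/72 − 767/1656 = -13/46
scale: ω_p = -13/46 × 569 rpm = -160.8043 rpm

-160.8043 rpm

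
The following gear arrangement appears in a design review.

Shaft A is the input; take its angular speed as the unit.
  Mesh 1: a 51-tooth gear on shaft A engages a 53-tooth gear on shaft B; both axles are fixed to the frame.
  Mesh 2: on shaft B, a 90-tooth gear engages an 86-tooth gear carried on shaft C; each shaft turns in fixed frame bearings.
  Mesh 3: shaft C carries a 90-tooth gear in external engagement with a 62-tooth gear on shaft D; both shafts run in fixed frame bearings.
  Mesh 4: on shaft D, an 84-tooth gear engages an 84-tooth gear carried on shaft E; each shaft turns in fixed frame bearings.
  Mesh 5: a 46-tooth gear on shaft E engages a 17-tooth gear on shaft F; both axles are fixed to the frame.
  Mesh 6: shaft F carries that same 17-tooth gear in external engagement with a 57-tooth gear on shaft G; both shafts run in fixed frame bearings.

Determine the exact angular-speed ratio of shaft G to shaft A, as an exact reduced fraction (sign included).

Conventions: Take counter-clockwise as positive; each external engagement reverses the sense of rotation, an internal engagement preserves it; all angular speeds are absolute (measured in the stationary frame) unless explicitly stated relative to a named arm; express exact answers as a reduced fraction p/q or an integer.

class = fixed-axis compound train [6 meshes; 6 ratios multiply, 6 sense flips]
mesh 1 [51T→53T]: running ratio 51/53, sense −
mesh 2 [90T→86T]: running ratio 2295/2279, sense +
mesh 3 [90T→62T]: running ratio 103275/70649, sense −
mesh 4 [84T→84T]: running ratio 103275/70649, sense +
mesh 5 [46T→17T]: running ratio 279450/70649, sense −
mesh 6 [17T→57T]: running ratio 1583550/1342331, sense +
ω_out/ω_in = 1583550/1342331

1583550/1342331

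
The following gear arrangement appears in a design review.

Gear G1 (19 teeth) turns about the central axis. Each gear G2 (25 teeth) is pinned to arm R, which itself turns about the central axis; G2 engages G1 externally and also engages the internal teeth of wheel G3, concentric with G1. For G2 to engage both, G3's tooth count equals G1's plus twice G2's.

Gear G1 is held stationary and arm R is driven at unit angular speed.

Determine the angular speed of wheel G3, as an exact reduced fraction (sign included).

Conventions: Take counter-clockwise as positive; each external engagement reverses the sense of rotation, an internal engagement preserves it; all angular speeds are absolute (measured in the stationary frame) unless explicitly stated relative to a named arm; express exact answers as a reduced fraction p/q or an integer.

planetary set (19T centre, 25T on arm, 69T internal) — Willis relation
ring teeth: 19 + 2·25 = 69
19(ω_sun−ω_arm) = −69(ω_ring−ω_arm),  ω_sun = 0, ω_arm = 1
ω_ring = 1 − (19/69)(0−1) = 88/69
exact speed ratio = 88/69

88/69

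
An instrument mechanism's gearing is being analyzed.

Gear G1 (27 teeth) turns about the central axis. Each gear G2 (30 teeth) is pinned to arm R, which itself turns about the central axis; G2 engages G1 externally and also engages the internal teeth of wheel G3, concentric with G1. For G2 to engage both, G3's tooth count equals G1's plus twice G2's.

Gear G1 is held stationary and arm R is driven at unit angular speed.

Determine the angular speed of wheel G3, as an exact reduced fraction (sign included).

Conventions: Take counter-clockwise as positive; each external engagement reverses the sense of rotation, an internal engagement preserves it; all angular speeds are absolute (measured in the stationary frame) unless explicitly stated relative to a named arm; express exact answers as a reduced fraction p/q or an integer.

planetary set (27T centre, 30T on arm, 87T internal) — Willis relation
ring teeth: 27 + 2·30 = 87
27(ω_sun−ω_arm) = −87(ω_ring−ω_arm),  ω_sun = 0, ω_arm = 1
ω_ring = 1 − (27/87)(0−1) = 38/29
exact speed ratio = 38/29

38/29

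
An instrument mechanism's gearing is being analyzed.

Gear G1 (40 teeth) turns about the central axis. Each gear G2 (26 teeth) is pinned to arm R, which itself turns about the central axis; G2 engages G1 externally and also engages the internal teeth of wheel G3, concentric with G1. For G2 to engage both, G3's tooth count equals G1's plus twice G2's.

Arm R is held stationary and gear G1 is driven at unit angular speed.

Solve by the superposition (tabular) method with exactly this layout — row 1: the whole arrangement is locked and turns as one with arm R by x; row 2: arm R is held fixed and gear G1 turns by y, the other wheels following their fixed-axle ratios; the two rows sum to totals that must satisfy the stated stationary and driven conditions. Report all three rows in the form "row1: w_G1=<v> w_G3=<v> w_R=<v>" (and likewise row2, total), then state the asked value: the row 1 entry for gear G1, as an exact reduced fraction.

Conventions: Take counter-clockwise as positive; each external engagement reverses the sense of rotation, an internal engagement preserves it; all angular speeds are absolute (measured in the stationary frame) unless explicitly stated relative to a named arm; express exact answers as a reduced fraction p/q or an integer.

topology: planetary set — G1 40T / G2 26T / G3 92T, arm = carrier (Willis)
row 1 — lock + rotate with arm: ω_sun = ω_ring = ω_arm = x
row 2 (arm held, sun turns y): ω_ring = −(40/92)·y, ω_arm = 0
boundary: total ω_arm = x = 0 and total ω_sun = x + y = 1  ⇒  y = 1, x = 0
row 2 ring = −(40/92)·1 = -10/23
totals (row 1 + row 2): sun 0 + 1 = 1, ring 0 + (-10/23) = -10/23, arm 0 + 0 = 0
asked cell (row1, sun) = 0

row1: w_G1=0 w_G3=0 w_R=0
row2: w_G1=1 w_G3=-10/23 w_R=0
total: w_G1=1 w_G3=-10/23 w_R=0
asked value: 0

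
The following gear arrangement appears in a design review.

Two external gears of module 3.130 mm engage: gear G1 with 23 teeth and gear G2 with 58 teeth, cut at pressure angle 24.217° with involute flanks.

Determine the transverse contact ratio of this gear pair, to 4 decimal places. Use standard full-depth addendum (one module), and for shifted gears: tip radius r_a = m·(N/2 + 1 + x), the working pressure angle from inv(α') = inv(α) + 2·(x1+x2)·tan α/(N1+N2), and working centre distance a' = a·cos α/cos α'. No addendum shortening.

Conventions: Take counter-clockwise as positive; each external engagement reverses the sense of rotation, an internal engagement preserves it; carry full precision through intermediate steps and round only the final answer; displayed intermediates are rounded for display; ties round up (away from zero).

class = single-mesh tooth geometry [involute pair 23T × 58T, m = 3.130]
base radii: r_b1 = 32.827384, r_b2 = 82.782099
tip radii: r_a1 = 39.125000, r_a2 = 93.900000
no profile shift: α' = α, a' = a
action lengths: √(r_a1²−r_b1²) = 21.286815, √(r_a2²−r_b2²) = 44.320808
base pitch p_b = π·m·cos α = 8.967849
CR = (21.286815 + 44.320808 − 126.765000·sin 24.21700°)/8.967849 = 1.517580
contact ratio ≈ 1.5176

1.5176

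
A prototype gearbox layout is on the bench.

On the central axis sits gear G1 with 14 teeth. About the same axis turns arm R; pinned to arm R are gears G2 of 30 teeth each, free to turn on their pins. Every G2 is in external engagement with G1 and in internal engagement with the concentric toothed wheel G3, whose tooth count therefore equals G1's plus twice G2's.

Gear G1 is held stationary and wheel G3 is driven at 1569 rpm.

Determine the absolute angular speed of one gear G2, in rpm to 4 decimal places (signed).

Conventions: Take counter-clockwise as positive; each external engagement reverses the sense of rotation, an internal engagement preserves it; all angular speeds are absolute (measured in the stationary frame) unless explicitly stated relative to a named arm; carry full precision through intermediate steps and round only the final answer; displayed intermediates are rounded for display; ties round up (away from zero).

+1935.1000 rpm

topology: planetary set — G1 14T / G2 30T / G3 74T, arm = carrier (Willis)
normalise by the input: solve with ω_ring = 1, then scale by 1569 rpm
ring teeth: 14 + 2·30 = 74
14(ω_sun−ω_arm) = −74(ω_ring−ω_arm),  ω_sun = 0, ω_ring = 1
14(0−ω_arm) = −74(1−ω_arm)  ⇒  88·ω_arm = 74  ⇒  ω_arm = 37/44
sun–planet mesh: 14·(0−37/44) = −30·(ω_p−ω_arm)  ⇒  ω_p−ω_arm = 259/660
ω_p = 37/44 + 259/660 = 37/30
scale: ω_p = 37/30 × 1569 rpm = +1935.1000 rpm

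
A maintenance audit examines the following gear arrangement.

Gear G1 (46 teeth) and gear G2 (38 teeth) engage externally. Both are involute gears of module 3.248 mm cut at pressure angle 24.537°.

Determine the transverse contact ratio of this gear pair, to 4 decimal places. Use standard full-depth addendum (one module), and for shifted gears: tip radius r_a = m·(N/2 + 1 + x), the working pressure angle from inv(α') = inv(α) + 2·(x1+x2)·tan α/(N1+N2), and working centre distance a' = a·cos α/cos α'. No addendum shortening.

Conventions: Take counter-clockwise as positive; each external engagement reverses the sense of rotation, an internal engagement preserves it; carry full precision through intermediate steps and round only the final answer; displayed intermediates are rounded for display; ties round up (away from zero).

topology: single-mesh involute geometry — m = 3.248, 46T/38T pair
base radii: r_b1 = 67.957727, r_b2 = 56.138992
tip radii: r_a1 = 77.952000, r_a2 = 64.960000
no profile shift: α' = α, a' = a
action lengths: √(r_a1²−r_b1²) = 38.187192, √(r_a2²−r_b2²) = 32.683561
base pitch p_b = π·m·cos α = 9.282413
CR = (38.187192 + 32.683561 − 136.416000·sin 24.53700°)/9.282413 = 1.531909
contact ratio ≈ 1.5319

1.5319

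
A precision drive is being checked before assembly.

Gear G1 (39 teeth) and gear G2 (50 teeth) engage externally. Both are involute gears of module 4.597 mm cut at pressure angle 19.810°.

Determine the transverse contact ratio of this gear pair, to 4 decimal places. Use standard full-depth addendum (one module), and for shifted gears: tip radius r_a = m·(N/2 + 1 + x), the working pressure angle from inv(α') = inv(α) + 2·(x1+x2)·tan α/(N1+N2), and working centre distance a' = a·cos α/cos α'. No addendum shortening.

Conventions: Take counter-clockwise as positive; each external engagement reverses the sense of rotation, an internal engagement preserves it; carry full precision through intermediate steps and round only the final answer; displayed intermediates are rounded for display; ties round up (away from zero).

single-mesh involute tooth geometry (39T engaging 50T at module 4.597)
base radii: r_b1 = 84.336662, r_b2 = 108.123926
tip radii: r_a1 = 94.238500, r_a2 = 119.522000
no profile shift: α' = α, a' = a
action lengths: √(r_a1²−r_b1²) = 42.050235, √(r_a2²−r_b2²) = 50.938444
base pitch p_b = π·m·cos α = 13.587253
CR = (42.050235 + 50.938444 − 204.566500·sin 19.81000°)/13.587253 = 1.741386
contact ratio ≈ 1.7414

1.7414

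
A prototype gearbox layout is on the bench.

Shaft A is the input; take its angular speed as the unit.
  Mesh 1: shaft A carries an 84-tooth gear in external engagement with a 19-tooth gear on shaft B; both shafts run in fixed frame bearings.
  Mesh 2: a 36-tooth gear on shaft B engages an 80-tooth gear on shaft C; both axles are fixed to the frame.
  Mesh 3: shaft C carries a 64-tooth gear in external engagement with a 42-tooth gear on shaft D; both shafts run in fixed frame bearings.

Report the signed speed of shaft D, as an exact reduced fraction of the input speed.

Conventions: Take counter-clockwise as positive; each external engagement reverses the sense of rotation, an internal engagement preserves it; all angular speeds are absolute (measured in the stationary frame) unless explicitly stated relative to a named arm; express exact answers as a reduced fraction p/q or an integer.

-288/95

3-mesh fixed-axis compound train (all bearings frame-fixed)
mesh 1 [84T→19T]: |ω|/ω_in = 1×84/19 = 84/19, sense flips to −
mesh 2 [36T→80T]: |ω|/ω_in = (84/19)×36/80 = 189/95, sense flips to +
mesh 3 [64T→42T]: |ω|/ω_in = (189/95)×64/42 = 288/95, sense flips to −
signed output speed (× input speed) = -288/95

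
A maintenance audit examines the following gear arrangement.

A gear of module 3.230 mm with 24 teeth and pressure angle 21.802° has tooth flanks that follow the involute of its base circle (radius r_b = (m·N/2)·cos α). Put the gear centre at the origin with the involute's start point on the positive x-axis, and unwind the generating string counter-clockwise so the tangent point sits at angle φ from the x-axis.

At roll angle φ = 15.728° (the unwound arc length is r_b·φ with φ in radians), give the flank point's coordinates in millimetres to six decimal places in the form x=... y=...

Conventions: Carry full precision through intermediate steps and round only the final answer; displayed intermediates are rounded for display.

x=37.318063 y=0.246268

recognized (one wheel, involute flank): single-mesh tooth geometry, m = 3.230, N = 24
pitch radius r_p = m·N/2 = 3.230·24/2 = 38.760000
base radius r_b = r_p·cos α = 38.760000·cos 21.802° = 35.987608
roll angle φ = 15.728° = 0.27450538 rad
x = r_b·(cos φ + φ·sin φ) = 37.318063
y = r_b·(sin φ − φ·cos φ) = 0.246268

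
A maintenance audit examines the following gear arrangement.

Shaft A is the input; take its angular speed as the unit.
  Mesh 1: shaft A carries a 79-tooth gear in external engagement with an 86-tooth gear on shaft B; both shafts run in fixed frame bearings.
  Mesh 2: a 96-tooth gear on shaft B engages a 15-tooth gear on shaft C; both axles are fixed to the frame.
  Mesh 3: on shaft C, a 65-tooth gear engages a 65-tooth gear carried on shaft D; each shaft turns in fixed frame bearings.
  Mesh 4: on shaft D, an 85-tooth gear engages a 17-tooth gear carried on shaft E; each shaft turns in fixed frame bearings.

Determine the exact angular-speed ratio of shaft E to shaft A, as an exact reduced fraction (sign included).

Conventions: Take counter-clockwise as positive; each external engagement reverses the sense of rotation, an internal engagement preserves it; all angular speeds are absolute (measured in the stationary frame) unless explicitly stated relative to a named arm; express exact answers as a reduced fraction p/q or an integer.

class = fixed-axis compound train [4 meshes; 4 ratios multiply, 4 sense flips]
mesh 1 [79T→86T]: running ratio 79/86, sense −
mesh 2 [96T→15T]: running ratio 1264/215, sense +
mesh 3 [65T→65T]: running ratio 1264/215, sense −
mesh 4 [85T→17T]: running ratio 1264/43, sense +
ω_out/ω_in = 1264/43

1264/43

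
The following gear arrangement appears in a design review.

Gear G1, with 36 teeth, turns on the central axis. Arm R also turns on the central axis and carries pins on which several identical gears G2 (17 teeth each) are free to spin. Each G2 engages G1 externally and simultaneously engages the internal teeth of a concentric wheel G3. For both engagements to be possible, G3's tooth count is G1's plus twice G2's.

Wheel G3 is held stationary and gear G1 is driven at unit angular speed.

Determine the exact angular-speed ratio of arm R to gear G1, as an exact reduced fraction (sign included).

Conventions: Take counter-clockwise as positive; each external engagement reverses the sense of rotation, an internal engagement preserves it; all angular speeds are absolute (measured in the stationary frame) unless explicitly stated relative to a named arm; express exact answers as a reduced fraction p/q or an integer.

18/53

planetary set (36T centre, 17T on arm, 70T internal) — Willis relation
ring teeth: 36 + 2·17 = 70
36(ω_sun−ω_arm) = −70(ω_ring−ω_arm),  ω_ring = 0, ω_sun = 1
36(1−ω_arm) = −70(0−ω_arm)  ⇒  106·ω_arm = 36  ⇒  ω_arm = 18/53
ω_out/ω_in = 18/53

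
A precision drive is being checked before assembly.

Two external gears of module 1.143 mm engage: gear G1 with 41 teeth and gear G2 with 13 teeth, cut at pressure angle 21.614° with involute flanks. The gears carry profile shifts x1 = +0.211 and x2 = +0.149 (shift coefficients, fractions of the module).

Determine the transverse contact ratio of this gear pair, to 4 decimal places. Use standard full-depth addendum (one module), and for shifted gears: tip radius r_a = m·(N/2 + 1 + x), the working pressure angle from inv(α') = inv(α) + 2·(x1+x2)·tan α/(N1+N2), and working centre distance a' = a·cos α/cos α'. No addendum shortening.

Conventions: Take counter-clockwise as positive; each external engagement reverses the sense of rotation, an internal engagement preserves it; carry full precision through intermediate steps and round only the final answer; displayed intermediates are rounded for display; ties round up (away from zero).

1.4509

single-mesh involute tooth geometry (41T engaging 13T at module 1.143)
base radii: r_b1 = 21.783949, r_b2 = 6.907106
tip radii: r_a1 = 24.815673, r_a2 = 8.742807
inv(α') = inv(21.614°) + 2·(+0.211+0.149)·tan α/(41+13) = 0.02425803  ⇒  α' = 23.37747°
a' = a·cos α / cos α' = 30.8610·cos 21.614°/cos 23.37747° = 31.256912
action lengths: √(r_a1²−r_b1²) = 11.886007, √(r_a2²−r_b2²) = 5.359903
base pitch p_b = π·m·cos α = 3.338356
CR = (11.886007 + 5.359903 − 31.256912·sin 23.37747°)/3.338356 = 1.450887
contact ratio ≈ 1.4509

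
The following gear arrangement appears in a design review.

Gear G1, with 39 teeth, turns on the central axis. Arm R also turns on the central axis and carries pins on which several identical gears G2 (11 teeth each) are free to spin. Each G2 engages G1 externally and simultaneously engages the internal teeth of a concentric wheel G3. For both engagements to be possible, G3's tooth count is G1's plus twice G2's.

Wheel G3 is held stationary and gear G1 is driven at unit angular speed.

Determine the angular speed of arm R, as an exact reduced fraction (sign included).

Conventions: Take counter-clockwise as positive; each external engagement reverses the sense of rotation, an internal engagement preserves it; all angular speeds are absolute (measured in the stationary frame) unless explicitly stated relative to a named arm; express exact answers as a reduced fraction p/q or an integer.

39/100

topology: planetary set — G1 39T / G2 11T / G3 61T, arm = carrier (Willis)
ring teeth: 39 + 2·11 = 61
39(ω_sun−ω_arm) = −61(ω_ring−ω_arm),  ω_ring = 0, ω_sun = 1
39(1−ω_arm) = −61(0−ω_arm)  ⇒  100·ω_arm = 39  ⇒  ω_arm = 39/100
exact speed ratio = 39/100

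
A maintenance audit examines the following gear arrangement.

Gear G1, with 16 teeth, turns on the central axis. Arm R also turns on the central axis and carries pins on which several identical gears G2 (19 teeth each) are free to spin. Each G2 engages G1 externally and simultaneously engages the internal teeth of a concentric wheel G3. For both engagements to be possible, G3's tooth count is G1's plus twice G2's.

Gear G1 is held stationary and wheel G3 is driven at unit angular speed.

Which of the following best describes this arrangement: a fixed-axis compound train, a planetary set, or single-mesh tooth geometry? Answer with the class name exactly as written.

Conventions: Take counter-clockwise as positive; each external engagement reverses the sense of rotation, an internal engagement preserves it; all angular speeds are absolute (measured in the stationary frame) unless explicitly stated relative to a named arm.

class = planetary set [G3 = 16+2·19 = 54; Willis about the carrier]
classification: planetary set

planetary set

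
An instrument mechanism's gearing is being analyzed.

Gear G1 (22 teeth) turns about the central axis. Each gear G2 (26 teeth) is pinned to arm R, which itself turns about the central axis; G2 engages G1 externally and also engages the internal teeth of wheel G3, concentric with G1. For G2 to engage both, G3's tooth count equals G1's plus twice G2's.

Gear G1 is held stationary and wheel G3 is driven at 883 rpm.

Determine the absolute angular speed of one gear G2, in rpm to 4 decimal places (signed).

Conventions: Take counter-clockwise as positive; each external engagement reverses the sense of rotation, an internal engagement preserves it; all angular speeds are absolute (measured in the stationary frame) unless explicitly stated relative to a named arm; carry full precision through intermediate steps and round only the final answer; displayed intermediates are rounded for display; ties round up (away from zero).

+1256.5769 rpm

topology: planetary set — G1 22T / G2 26T / G3 74T, arm = carrier (Willis)
normalise by the input: solve with ω_ring = 1, then scale by 883 rpm
ring teeth: 22 + 2·26 = 74
22(ω_sun−ω_arm) = −74(ω_ring−ω_arm),  ω_sun = 0, ω_ring = 1
22(0−ω_arm) = −74(1−ω_arm)  ⇒  96·ω_arm = 74  ⇒  ω_arm = 37/48
sun–planet mesh: 22·(0−37/48) = −26·(ω_p−ω_arm)  ⇒  ω_p−ω_arm = 407/624
ω_p = 37/48 + 407/624 = 37/26
scale: ω_p = 37/26 × 883 rpm = +1256.5769 rpm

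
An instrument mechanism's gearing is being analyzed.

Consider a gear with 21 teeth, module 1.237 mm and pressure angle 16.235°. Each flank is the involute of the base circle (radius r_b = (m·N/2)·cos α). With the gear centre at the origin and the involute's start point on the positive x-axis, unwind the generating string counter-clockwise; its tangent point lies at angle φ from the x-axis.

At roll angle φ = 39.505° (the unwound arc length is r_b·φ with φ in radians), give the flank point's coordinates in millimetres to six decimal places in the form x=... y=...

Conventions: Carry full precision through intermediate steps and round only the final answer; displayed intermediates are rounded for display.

x=15.091702 y=1.298866

recognized (one wheel, involute flank): single-mesh tooth geometry, m = 1.237, N = 21
pitch radius r_p = m·N/2 = 1.237·21/2 = 12.988500
base radius r_b = r_p·cos α = 12.988500·cos 16.235° = 12.470559
roll angle φ = 39.505° = 0.68949232 rad
x = r_b·(cos φ + φ·sin φ) = 15.091702
y = r_b·(sin φ − φ·cos φ) = 1.298866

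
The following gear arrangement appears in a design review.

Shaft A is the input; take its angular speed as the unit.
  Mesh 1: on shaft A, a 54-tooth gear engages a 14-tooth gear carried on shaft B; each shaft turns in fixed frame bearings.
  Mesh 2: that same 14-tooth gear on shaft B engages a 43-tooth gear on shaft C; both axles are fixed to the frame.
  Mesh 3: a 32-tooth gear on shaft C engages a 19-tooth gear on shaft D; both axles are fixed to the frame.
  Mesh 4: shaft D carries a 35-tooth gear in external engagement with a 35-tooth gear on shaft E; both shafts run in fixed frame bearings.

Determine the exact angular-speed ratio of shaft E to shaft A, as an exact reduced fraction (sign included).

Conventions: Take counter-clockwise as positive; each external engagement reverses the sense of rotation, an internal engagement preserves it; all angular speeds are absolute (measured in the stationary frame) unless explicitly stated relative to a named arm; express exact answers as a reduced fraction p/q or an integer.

1728/817

class = fixed-axis compound train [4 meshes; 4 ratios multiply, 4 sense flips]
mesh 1 [54T→14T]: running ratio 27/7, sense −
mesh 2 [14T→43T]: running ratio 54/43, sense +
mesh 3 [32T→19T]: running ratio 1728/817, sense −
mesh 4 [35T→35T]: running ratio 1728/817, sense +
ω_out/ω_in = 1728/817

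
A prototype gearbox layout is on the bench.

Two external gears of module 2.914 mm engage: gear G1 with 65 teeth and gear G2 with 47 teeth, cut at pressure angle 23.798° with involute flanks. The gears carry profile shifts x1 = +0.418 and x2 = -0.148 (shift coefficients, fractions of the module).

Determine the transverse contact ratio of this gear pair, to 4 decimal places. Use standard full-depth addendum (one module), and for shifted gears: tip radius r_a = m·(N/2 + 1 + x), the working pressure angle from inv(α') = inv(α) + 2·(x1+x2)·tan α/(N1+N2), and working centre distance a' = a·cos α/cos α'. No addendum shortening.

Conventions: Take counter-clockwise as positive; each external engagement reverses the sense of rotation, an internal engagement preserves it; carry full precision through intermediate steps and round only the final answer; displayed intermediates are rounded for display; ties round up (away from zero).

topology: single-mesh involute geometry — m = 2.914, 65T/47T pair
base radii: r_b1 = 86.652589, r_b2 = 62.656488
tip radii: r_a1 = 98.837052, r_a2 = 70.961728
inv(α') = inv(23.798°) + 2·(+0.418-0.148)·tan α/(65+47) = 0.02778370  ⇒  α' = 24.40666°
a' = a·cos α / cos α' = 163.1840·cos 23.798°/cos 24.40666° = 163.961380
action lengths: √(r_a1²−r_b1²) = 47.540421, √(r_a2²−r_b2²) = 33.312631
base pitch p_b = π·m·cos α = 8.376220
CR = (47.540421 + 33.312631 − 163.961380·sin 24.40666°)/8.376220 = 1.564253
contact ratio ≈ 1.5643

1.5643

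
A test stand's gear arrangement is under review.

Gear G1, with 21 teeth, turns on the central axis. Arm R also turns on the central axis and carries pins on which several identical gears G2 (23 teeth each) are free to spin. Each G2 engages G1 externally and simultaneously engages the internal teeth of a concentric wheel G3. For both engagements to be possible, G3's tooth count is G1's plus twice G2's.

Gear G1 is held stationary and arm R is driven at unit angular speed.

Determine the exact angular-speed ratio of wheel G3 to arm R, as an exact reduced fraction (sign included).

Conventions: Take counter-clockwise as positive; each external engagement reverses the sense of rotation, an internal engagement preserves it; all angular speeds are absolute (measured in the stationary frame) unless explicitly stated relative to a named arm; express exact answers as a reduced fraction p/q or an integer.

class = planetary set [G3 = 21+2·23 = 67; Willis about the carrier]
ring teeth: 21 + 2·23 = 67
21(ω_sun−ω_arm) = −67(ω_ring−ω_arm),  ω_sun = 0, ω_arm = 1
ω_ring = 1 − (21/67)(0−1) = 88/67
ω_out/ω_in = 88/67

88/67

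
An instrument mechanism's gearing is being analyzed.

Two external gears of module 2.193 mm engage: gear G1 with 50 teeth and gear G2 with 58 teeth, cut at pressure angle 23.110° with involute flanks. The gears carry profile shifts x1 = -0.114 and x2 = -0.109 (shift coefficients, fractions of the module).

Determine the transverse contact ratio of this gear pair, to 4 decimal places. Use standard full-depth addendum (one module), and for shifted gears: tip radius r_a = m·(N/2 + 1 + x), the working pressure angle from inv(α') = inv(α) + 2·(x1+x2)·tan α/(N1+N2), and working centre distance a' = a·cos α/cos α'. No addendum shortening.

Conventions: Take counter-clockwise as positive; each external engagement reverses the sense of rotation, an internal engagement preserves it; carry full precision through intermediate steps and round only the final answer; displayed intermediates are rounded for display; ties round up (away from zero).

1.6503

single-mesh involute tooth geometry (50T engaging 58T at module 2.193)
base radii: r_b1 = 50.425459, r_b2 = 58.493532
tip radii: r_a1 = 56.767998, r_a2 = 65.550963
inv(α') = inv(23.110°) + 2·(-0.114-0.109)·tan α/(50+58) = 0.02163457  ⇒  α' = 22.54002°
a' = a·cos α / cos α' = 118.4220·cos 23.110°/cos 22.54002° = 117.927217
action lengths: √(r_a1²−r_b1²) = 26.074484, √(r_a2²−r_b2²) = 29.587759
base pitch p_b = π·m·cos α = 6.336650
CR = (26.074484 + 29.587759 − 117.927217·sin 22.54002°)/6.336650 = 1.650297
contact ratio ≈ 1.6503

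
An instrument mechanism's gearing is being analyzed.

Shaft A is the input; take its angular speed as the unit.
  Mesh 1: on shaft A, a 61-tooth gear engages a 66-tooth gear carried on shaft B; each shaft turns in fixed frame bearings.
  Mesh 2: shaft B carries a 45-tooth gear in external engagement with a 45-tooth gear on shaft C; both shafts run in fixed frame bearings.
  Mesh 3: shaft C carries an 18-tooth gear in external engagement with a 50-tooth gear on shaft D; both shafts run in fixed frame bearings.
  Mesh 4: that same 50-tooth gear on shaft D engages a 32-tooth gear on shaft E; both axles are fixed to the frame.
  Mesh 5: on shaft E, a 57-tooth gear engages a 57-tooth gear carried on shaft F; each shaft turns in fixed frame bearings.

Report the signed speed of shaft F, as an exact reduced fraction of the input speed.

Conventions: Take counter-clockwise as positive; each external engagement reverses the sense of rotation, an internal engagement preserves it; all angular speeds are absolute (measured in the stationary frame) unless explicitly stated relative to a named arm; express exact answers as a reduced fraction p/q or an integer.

-183/352

5-mesh fixed-axis compound train (all bearings frame-fixed)
mesh 1 [61T→66T]: |ω|/ω_in = 1×61/66 = 61/66, sense flips to −
mesh 2 [45T→45T]: |ω|/ω_in = (61/66)×45/45 = 61/66, sense flips to +
mesh 3 [18T→50T]: |ω|/ω_in = (61/66)×18/50 = 183/550, sense flips to −
mesh 4 [50T→32T]: |ω|/ω_in = (183/550)×50/32 = 183/352, sense flips to +
mesh 5 [57T→57T]: |ω|/ω_in = (183/352)×57/57 = 183/352, sense flips to −
signed output speed (× input speed) = -183/352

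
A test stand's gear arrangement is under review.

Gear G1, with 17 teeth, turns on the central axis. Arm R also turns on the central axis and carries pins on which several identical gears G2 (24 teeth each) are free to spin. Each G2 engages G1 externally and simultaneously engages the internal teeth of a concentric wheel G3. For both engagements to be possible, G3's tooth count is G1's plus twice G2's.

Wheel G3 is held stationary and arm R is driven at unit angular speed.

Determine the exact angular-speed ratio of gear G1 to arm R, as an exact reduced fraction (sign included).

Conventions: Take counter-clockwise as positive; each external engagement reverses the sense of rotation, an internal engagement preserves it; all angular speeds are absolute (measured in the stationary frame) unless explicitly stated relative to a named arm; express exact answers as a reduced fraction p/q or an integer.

recognized (axles ride arm R): planetary set, 17/24/65 teeth
ring teeth: 17 + 2·24 = 65
17(ω_sun−ω_arm) = −65(ω_ring−ω_arm),  ω_ring = 0, ω_arm = 1
ω_sun = 1 − (65/17)(0−1) = 82/17
ω_out/ω_in = 82/17

82/17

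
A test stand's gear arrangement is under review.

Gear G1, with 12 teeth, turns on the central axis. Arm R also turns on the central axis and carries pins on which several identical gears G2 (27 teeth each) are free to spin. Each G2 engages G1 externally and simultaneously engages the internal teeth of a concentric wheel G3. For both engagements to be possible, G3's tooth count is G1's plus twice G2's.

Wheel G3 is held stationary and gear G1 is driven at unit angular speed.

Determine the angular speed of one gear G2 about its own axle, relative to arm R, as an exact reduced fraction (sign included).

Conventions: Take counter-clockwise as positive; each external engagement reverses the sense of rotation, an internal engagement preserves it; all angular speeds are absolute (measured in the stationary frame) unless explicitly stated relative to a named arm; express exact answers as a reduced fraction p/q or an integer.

class = planetary set [G3 = 12+2·27 = 66; Willis about the carrier]
ring teeth: 12 + 2·27 = 66
12(ω_sun−ω_arm) = −66(ω_ring−ω_arm),  ω_ring = 0, ω_sun = 1
12(1−ω_arm) = −66(0−ω_arm)  ⇒  78·ω_arm = 12  ⇒  ω_arm = 2/13
sun–planet mesh: 12·(1−2/13) = −27·(ω_p−ω_arm)  ⇒  ω_p−ω_arm = -44/117
exact speed ratio = -44/117

-44/117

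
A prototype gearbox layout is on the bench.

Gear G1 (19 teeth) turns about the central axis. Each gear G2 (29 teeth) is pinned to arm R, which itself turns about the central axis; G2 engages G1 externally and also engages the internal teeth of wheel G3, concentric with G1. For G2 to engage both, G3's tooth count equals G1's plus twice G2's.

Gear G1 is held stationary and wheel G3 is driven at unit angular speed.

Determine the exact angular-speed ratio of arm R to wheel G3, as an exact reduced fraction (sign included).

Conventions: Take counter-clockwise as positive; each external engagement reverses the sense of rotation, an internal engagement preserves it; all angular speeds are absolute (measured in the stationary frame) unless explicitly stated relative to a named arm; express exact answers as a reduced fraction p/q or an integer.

77/96

topology: planetary set — G1 19T / G2 29T / G3 77T, arm = carrier (Willis)
ring teeth: 19 + 2·29 = 77
19(ω_sun−ω_arm) = −77(ω_ring−ω_arm),  ω_sun = 0, ω_ring = 1
19(0−ω_arm) = −77(1−ω_arm)  ⇒  96·ω_arm = 77  ⇒  ω_arm = 77/96
ω_out/ω_in = 77/96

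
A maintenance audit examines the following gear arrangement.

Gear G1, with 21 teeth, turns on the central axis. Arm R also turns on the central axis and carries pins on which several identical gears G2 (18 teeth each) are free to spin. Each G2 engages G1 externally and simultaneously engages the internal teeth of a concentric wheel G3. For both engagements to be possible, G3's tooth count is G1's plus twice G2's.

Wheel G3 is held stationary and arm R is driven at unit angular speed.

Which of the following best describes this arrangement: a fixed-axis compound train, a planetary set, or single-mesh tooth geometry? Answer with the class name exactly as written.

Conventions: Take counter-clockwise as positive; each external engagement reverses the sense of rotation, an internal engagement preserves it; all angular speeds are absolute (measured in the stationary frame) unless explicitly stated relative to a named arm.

recognized (axles ride arm R): planetary set, 21/18/57 teeth
classification: planetary set

planetary set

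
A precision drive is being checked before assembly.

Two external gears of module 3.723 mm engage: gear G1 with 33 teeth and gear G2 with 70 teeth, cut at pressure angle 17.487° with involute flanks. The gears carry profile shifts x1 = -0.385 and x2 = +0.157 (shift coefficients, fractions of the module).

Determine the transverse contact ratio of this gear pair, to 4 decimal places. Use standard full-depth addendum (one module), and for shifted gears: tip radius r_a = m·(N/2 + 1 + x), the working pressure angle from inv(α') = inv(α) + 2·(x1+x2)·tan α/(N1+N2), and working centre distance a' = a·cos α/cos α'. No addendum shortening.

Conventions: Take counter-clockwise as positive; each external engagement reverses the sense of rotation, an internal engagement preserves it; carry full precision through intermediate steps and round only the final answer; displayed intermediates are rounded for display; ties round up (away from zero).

1.9816

class = single-mesh tooth geometry [involute pair 33T × 70T, m = 3.723]
base radii: r_b1 = 58.590545, r_b2 = 124.282975
tip radii: r_a1 = 63.719145, r_a2 = 134.612511
inv(α') = inv(17.487°) + 2·(-0.385+0.157)·tan α/(33+70) = 0.00844885  ⇒  α' = 16.63895°
a' = a·cos α / cos α' = 191.7345·cos 17.487°/cos 16.63895° = 190.865405
action lengths: √(r_a1²−r_b1²) = 25.045508, √(r_a2²−r_b2²) = 51.713348
base pitch p_b = π·m·cos α = 11.155614
CR = (25.045508 + 51.713348 − 190.865405·sin 16.63895°)/11.155614 = 1.981649
contact ratio ≈ 1.9816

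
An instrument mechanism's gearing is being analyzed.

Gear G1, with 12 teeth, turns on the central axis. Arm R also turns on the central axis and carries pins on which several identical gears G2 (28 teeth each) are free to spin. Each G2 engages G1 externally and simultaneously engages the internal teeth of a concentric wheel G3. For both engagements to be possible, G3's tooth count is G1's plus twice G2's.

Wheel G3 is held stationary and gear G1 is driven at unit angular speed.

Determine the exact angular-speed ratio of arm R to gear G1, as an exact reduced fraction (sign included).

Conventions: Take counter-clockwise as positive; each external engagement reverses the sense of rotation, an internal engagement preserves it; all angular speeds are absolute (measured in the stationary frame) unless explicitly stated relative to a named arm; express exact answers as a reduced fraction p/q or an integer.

recognized (axles ride arm R): planetary set, 12/28/68 teeth
ring teeth: 12 + 2·28 = 68
12(ω_sun−ω_arm) = −68(ω_ring−ω_arm),  ω_ring = 0, ω_sun = 1
12(1−ω_arm) = −68(0−ω_arm)  ⇒  80·ω_arm = 12  ⇒  ω_arm = 3/20
ω_out/ω_in = 3/20

3/20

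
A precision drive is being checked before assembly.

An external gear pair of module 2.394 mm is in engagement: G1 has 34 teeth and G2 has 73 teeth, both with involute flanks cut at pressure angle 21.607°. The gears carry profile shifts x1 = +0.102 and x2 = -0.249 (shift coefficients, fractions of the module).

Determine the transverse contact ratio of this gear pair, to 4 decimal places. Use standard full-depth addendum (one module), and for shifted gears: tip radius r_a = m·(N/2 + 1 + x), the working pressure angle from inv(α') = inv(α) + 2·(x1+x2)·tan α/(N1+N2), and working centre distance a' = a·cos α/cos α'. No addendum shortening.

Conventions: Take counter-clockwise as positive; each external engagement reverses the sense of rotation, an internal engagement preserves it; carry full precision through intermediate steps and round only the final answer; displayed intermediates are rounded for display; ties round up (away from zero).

recognized (one external pair, fixed centres): single-mesh tooth geometry, m = 2.394, N1 = 34, N2 = 73
base radii: r_b1 = 37.838213, r_b2 = 81.240869
tip radii: r_a1 = 43.336188, r_a2 = 89.178894
inv(α') = inv(21.607°) + 2·(+0.102-0.249)·tan α/(34+73) = 0.01786778  ⇒  α' = 21.20120°
a' = a·cos α / cos α' = 128.0790·cos 21.607°/cos 21.20120° = 127.723917
action lengths: √(r_a1²−r_b1²) = 21.125692, √(r_a2²−r_b2²) = 36.780381
base pitch p_b = π·m·cos α = 6.992485
CR = (21.125692 + 36.780381 − 127.723917·sin 21.20120°)/6.992485 = 1.675438
contact ratio ≈ 1.6754

1.6754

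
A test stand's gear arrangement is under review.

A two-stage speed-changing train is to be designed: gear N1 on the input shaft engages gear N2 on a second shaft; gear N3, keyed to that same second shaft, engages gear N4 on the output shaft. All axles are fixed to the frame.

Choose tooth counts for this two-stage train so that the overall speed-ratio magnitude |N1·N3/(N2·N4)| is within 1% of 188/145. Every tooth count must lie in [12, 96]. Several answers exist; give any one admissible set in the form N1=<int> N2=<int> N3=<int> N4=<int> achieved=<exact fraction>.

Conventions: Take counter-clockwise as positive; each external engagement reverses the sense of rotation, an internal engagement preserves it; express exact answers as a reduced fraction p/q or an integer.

design class (target 188/145): fixed-axis compound train
target = 188/145 in lowest terms: an exact hit needs N1·N3 = k·188 and N2·N4 = k·145 for one integer k, every count in [12, 96]; additionally prefer no 1:1 stage (N1 ≠ N2, N3 ≠ N4)
k = 1…2: no 1:1-free in-range split of k·188 and k·145 into factor pairs; take k = 3
k = 3: N1·N3 = 564 = 12·47, N2·N4 = 435 = 15·29
achieved = 12·47/(15·29) = 188/145; |achieved − target| = 0 ≤ 47/3625 ✓

N1=12 N2=15 N3=47 N4=29 achieved=188/145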